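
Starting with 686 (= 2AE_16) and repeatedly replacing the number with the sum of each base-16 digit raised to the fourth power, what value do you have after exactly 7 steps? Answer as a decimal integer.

686 = (2,10,14)_16 → 48432
48432 = (11,13,3,0)_16 → 43283
43283 = (10,9,1,3)_16 → 16643
16643 = (4,1,0,3)_16 → 338
338 = (1,5,2)_16 → 642
642 = (2,8,2)_16 → 4128
4128 = (1,0,2,0)_16 → 17

17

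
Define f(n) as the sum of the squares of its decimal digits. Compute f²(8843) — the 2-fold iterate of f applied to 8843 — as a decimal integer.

8843 → 8² + 8² + 4² + 3² = 153
153 → 1² + 5² + 3² = 35

35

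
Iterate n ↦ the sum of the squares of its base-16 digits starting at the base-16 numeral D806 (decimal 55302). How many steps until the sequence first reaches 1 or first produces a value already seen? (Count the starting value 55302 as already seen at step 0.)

55302 = (13,8,0,6)_16 → 13² + 8² + 0² + 6² = 169 + 64 + 0 + 36 = 269
269 = (1,0,13)_16 → 1² + 0² + 13² = 1 + 0 + 169 = 170
170 = (10,10)_16 → 10² + 10² = 100 + 100 = 200
200 = (12,8)_16 → 12² + 8² = 144 + 64 = 208
208 = (13,0)_16 → 13² + 0² = 169 + 0 = 169
169 = (10,9)_16 → 10² + 9² = 100 + 81 = 181
181 = (11,5)_16 → 11² + 5² = 121 + 25 = 146
146 = (9,2)_16 → 9² + 2² = 81 + 4 = 85
85 = (5,5)_16 → 5² + 5² = 25 + 25 = 50
50 = (3,2)_16 → 3² + 2² = 9 + 4 = 13
13 = (13)_16 → 13² = 169  — 169 repeats.
That took 11 steps.

11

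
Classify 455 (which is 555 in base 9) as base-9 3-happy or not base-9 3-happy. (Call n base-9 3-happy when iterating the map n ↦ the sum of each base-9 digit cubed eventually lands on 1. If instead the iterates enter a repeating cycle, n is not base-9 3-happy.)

base-9 3-happy

455 = (5,5,5)_9 → 5³ + 5³ + 5³ = 125 + 125 + 125 = 375
375 = (4,5,6)_9 → 4³ + 5³ + 6³ = 64 + 125 + 216 = 405
405 = (5,0,0)_9 → 5³ + 0³ + 0³ = 125 + 0 + 0 = 125
125 = (1,4,8)_9 → 1³ + 4³ + 8³ = 1 + 64 + 512 = 577
577 = (7,1,1)_9 → 7³ + 1³ + 1³ = 343 + 1 + 1 = 345
345 = (4,2,3)_9 → 4³ + 2³ + 3³ = 64 + 8 + 27 = 99
99 = (1,2,0)_9 → 1³ + 2³ + 0³ = 1 + 8 + 0 = 9
9 = (1,0)_9 → 1³ + 0³ = 1 + 0 = 1  — reached 1.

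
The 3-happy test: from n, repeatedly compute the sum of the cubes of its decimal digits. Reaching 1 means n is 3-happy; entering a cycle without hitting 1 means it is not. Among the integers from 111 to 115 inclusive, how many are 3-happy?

111: 111 → 3 → 27 → 351 → 153 → 153  (repeats 153)
112: 112 → 10 → 1  (reaches 1)
113: 113 → 29 → 737 → 713 → 371 → 371  (repeats 371)
114: 114 → 66 → 432 → 99 → 1458 → 702 → 351 → 153 → 153  (repeats 153)
115: 115 → 127 → 352 → 160 → 217 → 352  (repeats 352)
3-happy: 112

1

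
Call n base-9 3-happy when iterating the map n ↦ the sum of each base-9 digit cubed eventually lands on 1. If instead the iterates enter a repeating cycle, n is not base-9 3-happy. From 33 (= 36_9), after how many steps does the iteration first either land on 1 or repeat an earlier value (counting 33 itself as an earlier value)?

33 = (3,6)_9 → 3³ + 6³ = 243
243 = (3,0,0)_9 → 3³ + 0³ + 0³ = 27
27 = (3,0)_9 → 3³ + 0³ = 27  — 27 repeats.
That took 3 steps.

3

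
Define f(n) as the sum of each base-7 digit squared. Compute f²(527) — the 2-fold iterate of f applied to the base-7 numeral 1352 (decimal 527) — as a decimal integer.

41

527 = (1,3,5,2)_7 → 39
39 = (5,4)_7 → 41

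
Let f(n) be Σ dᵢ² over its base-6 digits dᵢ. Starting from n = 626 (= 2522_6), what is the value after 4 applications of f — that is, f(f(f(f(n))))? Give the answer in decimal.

16

626 = (2,5,2,2)_6 → 2² + 5² + 2² + 2² = 37
37 = (1,0,1)_6 → 1² + 0² + 1² = 2
2 = (2)_6 → 2² = 4
4 = (4)_6 → 4² = 16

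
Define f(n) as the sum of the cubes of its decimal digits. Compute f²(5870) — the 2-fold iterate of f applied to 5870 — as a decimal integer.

1241

5870 → 5³ + 8³ + 7³ + 0³ = 980
980 → 9³ + 8³ + 0³ = 1241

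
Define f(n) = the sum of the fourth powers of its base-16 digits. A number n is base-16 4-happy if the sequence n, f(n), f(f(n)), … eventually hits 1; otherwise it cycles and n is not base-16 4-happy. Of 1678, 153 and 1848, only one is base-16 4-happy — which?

1678: 1678 → 43808 → 24657 → 1922 → 6513 → 8964 → 353 → 1298 → 642 → 4128 → 17 → 2 → 16 → 1  — reaches 1 (base-16 4-happy)
153: 153 → 13122 → 434 → 14658 → 6914 → 14658  — repeats 14658 (not base-16 4-happy)
1848: 1848 → 6578 → 21219 → 39138 → 49089 → 86003 → 101588 → 53650 → 35139 → 10994 → 60657 → 109778 → 59314 → 55474 → 47314 → 47314  — repeats 47314 (not base-16 4-happy)

1678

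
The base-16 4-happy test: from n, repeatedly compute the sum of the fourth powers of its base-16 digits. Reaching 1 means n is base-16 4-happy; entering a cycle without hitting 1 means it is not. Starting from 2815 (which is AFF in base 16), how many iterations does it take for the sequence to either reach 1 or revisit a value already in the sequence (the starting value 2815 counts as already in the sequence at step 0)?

2815 = (10,15,15)_16 → 10⁴ + 15⁴ + 15⁴ = 10000 + 50625 + 50625 = 111250
111250 = (1,11,2,9,2)_16 → 1⁴ + 11⁴ + 2⁴ + 9⁴ + 2⁴ = 1 + 14641 + 16 + 6561 + 16 = 21235
21235 = (5,2,15,3)_16 → 5⁴ + 2⁴ + 15⁴ + 3⁴ = 625 + 16 + 50625 + 81 = 51347
51347 = (12,8,9,3)_16 → 12⁴ + 8⁴ + 9⁴ + 3⁴ = 20736 + 4096 + 6561 + 81 = 31474
31474 = (7,10,15,2)_16 → 7⁴ + 10⁴ + 15⁴ + 2⁴ = 2401 + 10000 + 50625 + 16 = 63042
63042 = (15,6,4,2)_16 → 15⁴ + 6⁴ + 4⁴ + 2⁴ = 50625 + 1296 + 256 + 16 = 52193
52193 = (12,11,14,1)_16 → 12⁴ + 11⁴ + 14⁴ + 1⁴ = 20736 + 14641 + 38416 + 1 = 73794
73794 = (1,2,0,4,2)_16 → 1⁴ + 2⁴ + 0⁴ + 4⁴ + 2⁴ = 1 + 16 + 0 + 256 + 16 = 289
289 = (1,2,1)_16 → 1⁴ + 2⁴ + 1⁴ = 1 + 16 + 1 = 18
18 = (1,2)_16 → 1⁴ + 2⁴ = 1 + 16 = 17
17 = (1,1)_16 → 1⁴ + 1⁴ = 1 + 1 = 2
2 = (2)_16 → 2⁴ = 16
16 = (1,0)_16 → 1⁴ + 0⁴ = 1 + 0 = 1  — reached 1.
That took 13 steps.

13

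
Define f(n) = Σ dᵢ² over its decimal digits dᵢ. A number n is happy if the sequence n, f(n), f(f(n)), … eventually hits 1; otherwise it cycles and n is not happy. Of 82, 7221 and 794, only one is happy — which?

82

82: 82 → 68 → 100 → 1  — reaches 1 (happy)
7221: 7221 → 58 → 89 → 145 → 42 → 20 → 4 → 16 → 37 → 58  — repeats 58 (not happy)
794: 794 → 146 → 53 → 34 → 25 → 29 → 85 → 89 → 145 → 42 → 20 → 4 → 16 → 37 → 58 → 89  — repeats 89 (not happy)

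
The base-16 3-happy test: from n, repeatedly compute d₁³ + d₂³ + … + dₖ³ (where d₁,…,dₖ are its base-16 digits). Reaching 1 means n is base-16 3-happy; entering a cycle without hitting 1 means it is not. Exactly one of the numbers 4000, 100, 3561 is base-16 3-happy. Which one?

100

4000: 4000 → 4375 → 346 → 1126 → 496 → 3376 → 2224 → 1843 → 397 → 2710 → 1945 → 1801 → 1072 → 91 → 1456 → 1456  — repeats 1456 (not base-16 3-happy)
100: 100 → 280 → 514 → 16 → 1  — reaches 1 (base-16 3-happy)
3561: 3561 → 5670 → 441 → 2061 → 2709 → 1854 → 3114 → 2736 → 2331 → 2061  — repeats 2061 (not base-16 3-happy)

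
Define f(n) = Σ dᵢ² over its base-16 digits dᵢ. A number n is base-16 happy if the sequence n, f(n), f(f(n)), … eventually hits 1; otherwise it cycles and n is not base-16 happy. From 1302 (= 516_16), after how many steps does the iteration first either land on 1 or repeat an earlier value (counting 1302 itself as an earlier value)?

11

1302 = (5,1,6)_16 → 5² + 1² + 6² = 25 + 1 + 36 = 62
62 = (3,14)_16 → 3² + 14² = 9 + 196 = 205
205 = (12,13)_16 → 12² + 13² = 144 + 169 = 313
313 = (1,3,9)_16 → 1² + 3² + 9² = 1 + 9 + 81 = 91
91 = (5,11)_16 → 5² + 11² = 25 + 121 = 146
146 = (9,2)_16 → 9² + 2² = 81 + 4 = 85
85 = (5,5)_16 → 5² + 5² = 25 + 25 = 50
50 = (3,2)_16 → 3² + 2² = 9 + 4 = 13
13 = (13)_16 → 13² = 169
169 = (10,9)_16 → 10² + 9² = 100 + 81 = 181
181 = (11,5)_16 → 11² + 5² = 121 + 25 = 146  — 146 repeats.
That took 11 steps.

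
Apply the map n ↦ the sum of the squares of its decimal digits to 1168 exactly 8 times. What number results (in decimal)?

1168 → 1² + 1² + 6² + 8² = 102
102 → 1² + 0² + 2² = 5
5 → 5² = 25
25 → 2² + 5² = 29
29 → 2² + 9² = 85
85 → 8² + 5² = 89
89 → 8² + 9² = 145
145 → 1² + 4² + 5² = 42

42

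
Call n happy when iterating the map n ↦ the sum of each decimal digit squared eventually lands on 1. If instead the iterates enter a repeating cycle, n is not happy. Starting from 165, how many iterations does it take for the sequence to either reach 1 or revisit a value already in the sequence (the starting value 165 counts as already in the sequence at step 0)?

11

165 → 1² + 6² + 5² = 62
62 → 6² + 2² = 40
40 → 4² + 0² = 16
16 → 1² + 6² = 37
37 → 3² + 7² = 58
58 → 5² + 8² = 89
89 → 8² + 9² = 145
145 → 1² + 4² + 5² = 42
42 → 4² + 2² = 20
20 → 2² + 0² = 4
4 → 4² = 16  — 16 repeats.
That took 11 steps.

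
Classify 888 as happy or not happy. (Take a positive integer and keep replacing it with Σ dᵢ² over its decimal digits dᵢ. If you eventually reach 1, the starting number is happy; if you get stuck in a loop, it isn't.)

888 → 192
192 → 86
86 → 100
100 → 1  — reached 1.

happy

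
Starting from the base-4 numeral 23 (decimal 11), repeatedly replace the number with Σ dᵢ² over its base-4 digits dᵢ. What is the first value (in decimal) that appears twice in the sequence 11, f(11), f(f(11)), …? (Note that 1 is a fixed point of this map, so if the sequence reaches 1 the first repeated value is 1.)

1

11 = (2,3)_4 → 2² + 3² = 13
13 = (3,1)_4 → 3² + 1² = 10
10 = (2,2)_4 → 2² + 2² = 8
8 = (2,0)_4 → 2² + 0² = 4
4 = (1,0)_4 → 1² + 0² = 1  — reached the fixed point 1.
1 → 1, so 1 is the first repeated value.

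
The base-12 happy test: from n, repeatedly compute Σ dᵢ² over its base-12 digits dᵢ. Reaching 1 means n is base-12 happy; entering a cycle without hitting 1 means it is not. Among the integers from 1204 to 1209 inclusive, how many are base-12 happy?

1204: 1204 → 96 → 64 → 41 → 34 → 104 → 128 → 164 → 66 → 61 → 26 → 8 → 64  — not base-12 happy
1205: 1205 → 105 → 145 → 2 → 4 → 16 → 17 → 26 → 8 → 64 → 41 → 34 → 104 → 128 → 164 → 66 → 61 → 26  — not base-12 happy
1206: 1206 → 116 → 145 → 2 → 4 → 16 → 17 → 26 → 8 → 64 → 41 → 34 → 104 → 128 → 164 → 66 → 61 → 26  — not base-12 happy
1207: 1207 → 129 → 181 → 11 → 121 → 101 → 89 → 74 → 40 → 25 → 5 → 25  — not base-12 happy
1208: 1208 → 144 → 1  — base-12 happy
1209: 1209 → 161 → 27 → 13 → 2 → 4 → 16 → 17 → 26 → 8 → 64 → 41 → 34 → 104 → 128 → 164 → 66 → 61 → 26  — not base-12 happy
base-12 happy: 1208

1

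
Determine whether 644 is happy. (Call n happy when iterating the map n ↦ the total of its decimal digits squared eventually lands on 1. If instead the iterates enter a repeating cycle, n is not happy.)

644 → 68
68 → 100
100 → 1  — reached 1.

happy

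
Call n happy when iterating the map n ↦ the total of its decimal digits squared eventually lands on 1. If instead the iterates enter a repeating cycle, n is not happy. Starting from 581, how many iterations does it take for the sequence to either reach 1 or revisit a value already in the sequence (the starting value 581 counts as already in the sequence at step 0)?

581 → 5² + 8² + 1² = 25 + 64 + 1 = 90
90 → 9² + 0² = 81 + 0 = 81
81 → 8² + 1² = 64 + 1 = 65
65 → 6² + 5² = 36 + 25 = 61
61 → 6² + 1² = 36 + 1 = 37
37 → 3² + 7² = 9 + 49 = 58
58 → 5² + 8² = 25 + 64 = 89
89 → 8² + 9² = 64 + 81 = 145
145 → 1² + 4² + 5² = 1 + 16 + 25 = 42
42 → 4² + 2² = 16 + 4 = 20
20 → 2² + 0² = 4 + 0 = 4
4 → 4² = 16
16 → 1² + 6² = 1 + 36 = 37  — 37 repeats.
That took 13 steps.

13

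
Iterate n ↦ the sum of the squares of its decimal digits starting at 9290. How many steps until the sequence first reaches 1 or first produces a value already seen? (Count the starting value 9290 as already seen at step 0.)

11

9290 → 9² + 2² + 9² + 0² = 166
166 → 1² + 6² + 6² = 73
73 → 7² + 3² = 58
58 → 5² + 8² = 89
89 → 8² + 9² = 145
145 → 1² + 4² + 5² = 42
42 → 4² + 2² = 20
20 → 2² + 0² = 4
4 → 4² = 16
16 → 1² + 6² = 37
37 → 3² + 7² = 58  — 58 repeats.
That took 11 steps.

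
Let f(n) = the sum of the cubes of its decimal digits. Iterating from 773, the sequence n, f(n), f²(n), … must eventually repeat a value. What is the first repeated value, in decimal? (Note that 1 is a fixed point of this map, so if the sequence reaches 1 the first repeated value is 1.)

773 → 7³ + 7³ + 3³ = 713
713 → 7³ + 1³ + 3³ = 371
371 → 3³ + 7³ + 1³ = 371  — 371 already appeared earlier.

371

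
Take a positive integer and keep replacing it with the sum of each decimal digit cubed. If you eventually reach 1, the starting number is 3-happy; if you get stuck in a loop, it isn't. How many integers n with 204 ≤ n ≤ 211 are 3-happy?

1

204: 204 → 72 → 351 → 153 → 153  — not 3-happy
205: 205 → 133 → 55 → 250 → 133  — not 3-happy
206: 206 → 224 → 80 → 512 → 134 → 92 → 737 → 713 → 371 → 371  — not 3-happy
207: 207 → 351 → 153 → 153  — not 3-happy
208: 208 → 520 → 133 → 55 → 250 → 133  — not 3-happy
209: 209 → 737 → 713 → 371 → 371  — not 3-happy
210: 210 → 9 → 729 → 1080 → 513 → 153 → 153  — not 3-happy
211: 211 → 10 → 1  — 3-happy
3-happy: 211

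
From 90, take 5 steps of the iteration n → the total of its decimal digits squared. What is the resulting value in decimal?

90 → 81
81 → 65
65 → 61
61 → 37
37 → 58

58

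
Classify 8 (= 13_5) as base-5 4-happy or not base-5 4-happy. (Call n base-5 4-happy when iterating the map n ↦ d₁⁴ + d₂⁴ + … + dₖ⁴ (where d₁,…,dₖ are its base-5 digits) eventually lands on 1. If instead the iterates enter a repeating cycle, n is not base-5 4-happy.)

8 = (1,3)_5 → 1⁴ + 3⁴ = 82
82 = (3,1,2)_5 → 3⁴ + 1⁴ + 2⁴ = 98
98 = (3,4,3)_5 → 3⁴ + 4⁴ + 3⁴ = 418
418 = (3,1,3,3)_5 → 3⁴ + 1⁴ + 3⁴ + 3⁴ = 244
244 = (1,4,3,4)_5 → 1⁴ + 4⁴ + 3⁴ + 4⁴ = 594
594 = (4,3,3,4)_5 → 4⁴ + 3⁴ + 3⁴ + 4⁴ = 674
674 = (1,0,1,4,4)_5 → 1⁴ + 0⁴ + 1⁴ + 4⁴ + 4⁴ = 514
514 = (4,0,2,4)_5 → 4⁴ + 0⁴ + 2⁴ + 4⁴ = 528
528 = (4,1,0,3)_5 → 4⁴ + 1⁴ + 0⁴ + 3⁴ = 338
338 = (2,3,2,3)_5 → 2⁴ + 3⁴ + 2⁴ + 3⁴ = 194
194 = (1,2,3,4)_5 → 1⁴ + 2⁴ + 3⁴ + 4⁴ = 354
354 = (2,4,0,4)_5 → 2⁴ + 4⁴ + 0⁴ + 4⁴ = 528  — 528 already seen; the sequence cycles without reaching 1.

not base-5 4-happy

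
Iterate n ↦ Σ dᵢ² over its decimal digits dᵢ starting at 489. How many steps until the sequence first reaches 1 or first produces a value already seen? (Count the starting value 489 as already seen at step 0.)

12

489 → 4² + 8² + 9² = 16 + 64 + 81 = 161
161 → 1² + 6² + 1² = 1 + 36 + 1 = 38
38 → 3² + 8² = 9 + 64 = 73
73 → 7² + 3² = 49 + 9 = 58
58 → 5² + 8² = 25 + 64 = 89
89 → 8² + 9² = 64 + 81 = 145
145 → 1² + 4² + 5² = 1 + 16 + 25 = 42
42 → 4² + 2² = 16 + 4 = 20
20 → 2² + 0² = 4 + 0 = 4
4 → 4² = 16
16 → 1² + 6² = 1 + 36 = 37
37 → 3² + 7² = 9 + 49 = 58  — 58 repeats.
That took 12 steps.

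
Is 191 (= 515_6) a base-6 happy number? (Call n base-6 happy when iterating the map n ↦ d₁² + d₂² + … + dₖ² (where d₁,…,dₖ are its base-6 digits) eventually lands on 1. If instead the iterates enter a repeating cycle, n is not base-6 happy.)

not base-6 happy

191 = (5,1,5)_6 → 51
51 = (1,2,3)_6 → 14
14 = (2,2)_6 → 8
8 = (1,2)_6 → 5
5 = (5)_6 → 25
25 = (4,1)_6 → 17
17 = (2,5)_6 → 29
29 = (4,5)_6 → 41
41 = (1,0,5)_6 → 26
26 = (4,2)_6 → 20
20 = (3,2)_6 → 13
13 = (2,1)_6 → 5  — 5 already seen; the sequence cycles without reaching 1.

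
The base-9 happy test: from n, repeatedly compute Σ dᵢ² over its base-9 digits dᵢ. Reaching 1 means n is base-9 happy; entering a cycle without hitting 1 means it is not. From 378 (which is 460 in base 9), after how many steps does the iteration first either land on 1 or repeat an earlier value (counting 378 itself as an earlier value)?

4

378 = (4,6,0)_9 → 52
52 = (5,7)_9 → 74
74 = (8,2)_9 → 68
68 = (7,5)_9 → 74  — 74 repeats.
That took 4 steps.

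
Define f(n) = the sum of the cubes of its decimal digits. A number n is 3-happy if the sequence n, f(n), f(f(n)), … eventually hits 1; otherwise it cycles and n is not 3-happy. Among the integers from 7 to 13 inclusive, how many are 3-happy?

1

7: 7 → 343 → 118 → 514 → 190 → 730 → 370 → 370  (repeats 370)
8: 8 → 512 → 134 → 92 → 737 → 713 → 371 → 371  (repeats 371)
9: 9 → 729 → 1080 → 513 → 153 → 153  (repeats 153)
10: 10 → 1  (reaches 1)
11: 11 → 2 → 8 → 512 → 134 → 92 → 737 → 713 → 371 → 371  (repeats 371)
12: 12 → 9 → 729 → 1080 → 513 → 153 → 153  (repeats 153)
13: 13 → 28 → 520 → 133 → 55 → 250 → 133  (repeats 133)
3-happy: 10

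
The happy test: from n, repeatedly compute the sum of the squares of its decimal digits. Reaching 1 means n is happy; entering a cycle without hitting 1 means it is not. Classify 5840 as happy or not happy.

5840 → 5² + 8² + 4² + 0² = 25 + 64 + 16 + 0 = 105
105 → 1² + 0² + 5² = 1 + 0 + 25 = 26
26 → 2² + 6² = 4 + 36 = 40
40 → 4² + 0² = 16 + 0 = 16
16 → 1² + 6² = 1 + 36 = 37
37 → 3² + 7² = 9 + 49 = 58
58 → 5² + 8² = 25 + 64 = 89
89 → 8² + 9² = 64 + 81 = 145
145 → 1² + 4² + 5² = 1 + 16 + 25 = 42
42 → 4² + 2² = 16 + 4 = 20
20 → 2² + 0² = 4 + 0 = 4
4 → 4² = 16  — 16 already seen; the sequence cycles without reaching 1.

not happy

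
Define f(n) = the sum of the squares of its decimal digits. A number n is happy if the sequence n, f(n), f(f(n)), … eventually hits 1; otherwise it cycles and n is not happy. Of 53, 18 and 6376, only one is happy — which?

6376

53: 53 → 34 → 25 → 29 → 85 → 89 → 145 → 42 → 20 → 4 → 16 → 37 → 58 → 89  — repeats 89 (not happy)
18: 18 → 65 → 61 → 37 → 58 → 89 → 145 → 42 → 20 → 4 → 16 → 37  — repeats 37 (not happy)
6376: 6376 → 130 → 10 → 1  — reaches 1 (happy)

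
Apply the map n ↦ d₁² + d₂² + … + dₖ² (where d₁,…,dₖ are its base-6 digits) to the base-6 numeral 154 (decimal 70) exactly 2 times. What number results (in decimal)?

70 = (1,5,4)_6 → 1² + 5² + 4² = 1 + 25 + 16 = 42
42 = (1,1,0)_6 → 1² + 1² + 0² = 1 + 1 + 0 = 2

2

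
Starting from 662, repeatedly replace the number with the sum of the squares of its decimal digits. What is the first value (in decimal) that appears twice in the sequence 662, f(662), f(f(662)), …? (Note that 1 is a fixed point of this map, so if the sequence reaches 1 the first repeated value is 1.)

89

662 → 6² + 6² + 2² = 76
76 → 7² + 6² = 85
85 → 8² + 5² = 89
89 → 8² + 9² = 145
145 → 1² + 4² + 5² = 42
42 → 4² + 2² = 20
20 → 2² + 0² = 4
4 → 4² = 16
16 → 1² + 6² = 37
37 → 3² + 7² = 58
58 → 5² + 8² = 89  — 89 already appeared earlier.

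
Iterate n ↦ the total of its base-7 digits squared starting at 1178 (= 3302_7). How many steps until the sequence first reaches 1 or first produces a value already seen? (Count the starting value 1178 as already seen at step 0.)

1178 = (3,3,0,2)_7 → 3² + 3² + 0² + 2² = 22
22 = (3,1)_7 → 3² + 1² = 10
10 = (1,3)_7 → 1² + 3² = 10  — 10 repeats.
That took 3 steps.

3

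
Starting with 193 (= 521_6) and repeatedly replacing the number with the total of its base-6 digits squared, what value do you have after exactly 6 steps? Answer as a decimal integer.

26

193 = (5,2,1)_6 → 30
30 = (5,0)_6 → 25
25 = (4,1)_6 → 17
17 = (2,5)_6 → 29
29 = (4,5)_6 → 41
41 = (1,0,5)_6 → 26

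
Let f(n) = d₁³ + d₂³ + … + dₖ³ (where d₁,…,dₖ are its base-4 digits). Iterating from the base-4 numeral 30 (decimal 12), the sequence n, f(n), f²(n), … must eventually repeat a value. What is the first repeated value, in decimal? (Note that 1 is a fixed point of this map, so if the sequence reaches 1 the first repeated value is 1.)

9

12 = (3,0)_4 → 3³ + 0³ = 27
27 = (1,2,3)_4 → 1³ + 2³ + 3³ = 36
36 = (2,1,0)_4 → 2³ + 1³ + 0³ = 9
9 = (2,1)_4 → 2³ + 1³ = 9  — 9 already appeared earlier.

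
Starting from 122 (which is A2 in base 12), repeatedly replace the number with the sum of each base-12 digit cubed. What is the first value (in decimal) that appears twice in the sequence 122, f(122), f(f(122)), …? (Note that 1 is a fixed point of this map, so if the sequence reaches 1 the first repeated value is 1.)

1008

122 = (10,2)_12 → 10³ + 2³ = 1000 + 8 = 1008
1008 = (7,0,0)_12 → 7³ + 0³ + 0³ = 343 + 0 + 0 = 343
343 = (2,4,7)_12 → 2³ + 4³ + 7³ = 8 + 64 + 343 = 415
415 = (2,10,7)_12 → 2³ + 10³ + 7³ = 8 + 1000 + 343 = 1351
1351 = (9,4,7)_12 → 9³ + 4³ + 7³ = 729 + 64 + 343 = 1136
1136 = (7,10,8)_12 → 7³ + 10³ + 8³ = 343 + 1000 + 512 = 1855
1855 = (1,0,10,7)_12 → 1³ + 0³ + 10³ + 7³ = 1 + 0 + 1000 + 343 = 1344
1344 = (9,4,0)_12 → 9³ + 4³ + 0³ = 729 + 64 + 0 = 793
793 = (5,6,1)_12 → 5³ + 6³ + 1³ = 125 + 216 + 1 = 342
342 = (2,4,6)_12 → 2³ + 4³ + 6³ = 8 + 64 + 216 = 288
288 = (2,0,0)_12 → 2³ + 0³ + 0³ = 8 + 0 + 0 = 8
8 = (8)_12 → 8³ = 512
512 = (3,6,8)_12 → 3³ + 6³ + 8³ = 27 + 216 + 512 = 755
755 = (5,2,11)_12 → 5³ + 2³ + 11³ = 125 + 8 + 1331 = 1464
1464 = (10,2,0)_12 → 10³ + 2³ + 0³ = 1000 + 8 + 0 = 1008  — 1008 already appeared earlier.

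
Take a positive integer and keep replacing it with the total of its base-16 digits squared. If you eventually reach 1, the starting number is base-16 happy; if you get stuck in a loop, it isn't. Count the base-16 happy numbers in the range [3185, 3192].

1

3185: 3185 → 194 → 148 → 97 → 37 → 29 → 170 → 200 → 208 → 169 → 181 → 146 → 85 → 50 → 13 → 169  (repeats 169)
3186: 3186 → 197 → 169 → 181 → 146 → 85 → 50 → 13 → 169  (repeats 169)
3187: 3187 → 202 → 244 → 241 → 226 → 200 → 208 → 169 → 181 → 146 → 85 → 50 → 13 → 169  (repeats 169)
3188: 3188 → 209 → 170 → 200 → 208 → 169 → 181 → 146 → 85 → 50 → 13 → 169  (repeats 169)
3189: 3189 → 218 → 269 → 170 → 200 → 208 → 169 → 181 → 146 → 85 → 50 → 13 → 169  (repeats 169)
3190: 3190 → 229 → 221 → 338 → 30 → 197 → 169 → 181 → 146 → 85 → 50 → 13 → 169  (repeats 169)
3191: 3191 → 242 → 229 → 221 → 338 → 30 → 197 → 169 → 181 → 146 → 85 → 50 → 13 → 169  (repeats 169)
3192: 3192 → 257 → 2 → 4 → 16 → 1  (reaches 1)
base-16 happy: 3192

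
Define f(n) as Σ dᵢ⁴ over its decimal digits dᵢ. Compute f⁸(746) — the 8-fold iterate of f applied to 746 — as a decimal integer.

746 → 7⁴ + 4⁴ + 6⁴ = 2401 + 256 + 1296 = 3953
3953 → 3⁴ + 9⁴ + 5⁴ + 3⁴ = 81 + 6561 + 625 + 81 = 7348
7348 → 7⁴ + 3⁴ + 4⁴ + 8⁴ = 2401 + 81 + 256 + 4096 = 6834
6834 → 6⁴ + 8⁴ + 3⁴ + 4⁴ = 1296 + 4096 + 81 + 256 = 5729
5729 → 5⁴ + 7⁴ + 2⁴ + 9⁴ = 625 + 2401 + 16 + 6561 = 9603
9603 → 9⁴ + 6⁴ + 0⁴ + 3⁴ = 6561 + 1296 + 0 + 81 = 7938
7938 → 7⁴ + 9⁴ + 3⁴ + 8⁴ = 2401 + 6561 + 81 + 4096 = 13139
13139 → 1⁴ + 3⁴ + 1⁴ + 3⁴ + 9⁴ = 1 + 81 + 1 + 81 + 6561 = 6725

6725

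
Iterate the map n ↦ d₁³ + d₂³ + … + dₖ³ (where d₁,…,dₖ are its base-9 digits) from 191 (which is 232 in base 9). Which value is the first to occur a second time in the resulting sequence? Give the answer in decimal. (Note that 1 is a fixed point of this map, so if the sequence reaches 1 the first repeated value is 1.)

191 = (2,3,2)_9 → 2³ + 3³ + 2³ = 8 + 27 + 8 = 43
43 = (4,7)_9 → 4³ + 7³ = 64 + 343 = 407
407 = (5,0,2)_9 → 5³ + 0³ + 2³ = 125 + 0 + 8 = 133
133 = (1,5,7)_9 → 1³ + 5³ + 7³ = 1 + 125 + 343 = 469
469 = (5,7,1)_9 → 5³ + 7³ + 1³ = 125 + 343 + 1 = 469  — 469 already appeared earlier.

469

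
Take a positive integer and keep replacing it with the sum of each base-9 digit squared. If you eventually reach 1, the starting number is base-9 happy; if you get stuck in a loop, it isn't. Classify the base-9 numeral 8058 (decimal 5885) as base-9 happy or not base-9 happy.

5885 = (8,0,5,8)_9 → 8² + 0² + 5² + 8² = 64 + 0 + 25 + 64 = 153
153 = (1,8,0)_9 → 1² + 8² + 0² = 1 + 64 + 0 = 65
65 = (7,2)_9 → 7² + 2² = 49 + 4 = 53
53 = (5,8)_9 → 5² + 8² = 25 + 64 = 89
89 = (1,0,8)_9 → 1² + 0² + 8² = 1 + 0 + 64 = 65  — 65 already seen; the sequence cycles without reaching 1.

not base-9 happy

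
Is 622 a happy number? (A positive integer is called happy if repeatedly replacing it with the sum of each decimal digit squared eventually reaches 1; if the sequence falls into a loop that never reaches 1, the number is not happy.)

622 → 6² + 2² + 2² = 44
44 → 4² + 4² = 32
32 → 3² + 2² = 13
13 → 1² + 3² = 10
10 → 1² + 0² = 1  — reached 1.

happy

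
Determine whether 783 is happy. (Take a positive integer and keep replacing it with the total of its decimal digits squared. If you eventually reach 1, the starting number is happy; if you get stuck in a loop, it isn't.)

not happy

783 → 7² + 8² + 3² = 49 + 64 + 9 = 122
122 → 1² + 2² + 2² = 1 + 4 + 4 = 9
9 → 9² = 81
81 → 8² + 1² = 64 + 1 = 65
65 → 6² + 5² = 36 + 25 = 61
61 → 6² + 1² = 36 + 1 = 37
37 → 3² + 7² = 9 + 49 = 58
58 → 5² + 8² = 25 + 64 = 89
89 → 8² + 9² = 64 + 81 = 145
145 → 1² + 4² + 5² = 1 + 16 + 25 = 42
42 → 4² + 2² = 16 + 4 = 20
20 → 2² + 0² = 4 + 0 = 4
4 → 4² = 16
16 → 1² + 6² = 1 + 36 = 37  — 37 already seen; the sequence cycles without reaching 1.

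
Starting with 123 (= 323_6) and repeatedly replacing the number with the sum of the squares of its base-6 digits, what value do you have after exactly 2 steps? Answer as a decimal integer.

25

123 = (3,2,3)_6 → 3² + 2² + 3² = 9 + 4 + 9 = 22
22 = (3,4)_6 → 3² + 4² = 9 + 16 = 25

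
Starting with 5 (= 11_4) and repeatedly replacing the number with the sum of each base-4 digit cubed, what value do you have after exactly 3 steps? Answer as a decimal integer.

5 = (1,1)_4 → 1³ + 1³ = 1 + 1 = 2
2 = (2)_4 → 2³ = 8
8 = (2,0)_4 → 2³ + 0³ = 8 + 0 = 8

8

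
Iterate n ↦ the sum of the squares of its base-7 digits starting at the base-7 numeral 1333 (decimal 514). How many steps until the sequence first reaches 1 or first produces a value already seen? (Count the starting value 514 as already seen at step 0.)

6

514 = (1,3,3,3)_7 → 28
28 = (4,0)_7 → 16
16 = (2,2)_7 → 8
8 = (1,1)_7 → 2
2 = (2)_7 → 4
4 = (4)_7 → 16  — 16 repeats.
That took 6 steps.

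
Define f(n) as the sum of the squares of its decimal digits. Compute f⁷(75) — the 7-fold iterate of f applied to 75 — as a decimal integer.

145

75 → 7² + 5² = 74
74 → 7² + 4² = 65
65 → 6² + 5² = 61
61 → 6² + 1² = 37
37 → 3² + 7² = 58
58 → 5² + 8² = 89
89 → 8² + 9² = 145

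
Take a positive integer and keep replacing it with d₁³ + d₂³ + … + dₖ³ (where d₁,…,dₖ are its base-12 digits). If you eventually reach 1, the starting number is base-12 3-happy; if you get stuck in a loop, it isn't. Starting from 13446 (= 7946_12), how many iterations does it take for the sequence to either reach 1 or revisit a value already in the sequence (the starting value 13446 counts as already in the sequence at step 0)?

13446 = (7,9,4,6)_12 → 1352
1352 = (9,4,8)_12 → 1305
1305 = (9,0,9)_12 → 1458
1458 = (10,1,6)_12 → 1217
1217 = (8,5,5)_12 → 762
762 = (5,3,6)_12 → 368
368 = (2,6,8)_12 → 736
736 = (5,1,4)_12 → 190
190 = (1,3,10)_12 → 1028
1028 = (7,1,8)_12 → 856
856 = (5,11,4)_12 → 1520
1520 = (10,6,8)_12 → 1728
1728 = (1,0,0,0)_12 → 1  — reached 1.
That took 13 steps.

13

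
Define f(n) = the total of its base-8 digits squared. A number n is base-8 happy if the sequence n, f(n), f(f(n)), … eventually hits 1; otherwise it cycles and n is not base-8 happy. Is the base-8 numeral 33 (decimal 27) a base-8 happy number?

27 = (3,3)_8 → 3² + 3² = 9 + 9 = 18
18 = (2,2)_8 → 2² + 2² = 4 + 4 = 8
8 = (1,0)_8 → 1² + 0² = 1 + 0 = 1  — reached 1.

base-8 happy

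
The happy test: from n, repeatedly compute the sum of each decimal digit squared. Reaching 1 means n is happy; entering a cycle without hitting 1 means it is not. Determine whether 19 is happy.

happy

19 → 1² + 9² = 1 + 81 = 82
82 → 8² + 2² = 64 + 4 = 68
68 → 6² + 8² = 36 + 64 = 100
100 → 1² + 0² + 0² = 1 + 0 + 0 = 1  — reached 1.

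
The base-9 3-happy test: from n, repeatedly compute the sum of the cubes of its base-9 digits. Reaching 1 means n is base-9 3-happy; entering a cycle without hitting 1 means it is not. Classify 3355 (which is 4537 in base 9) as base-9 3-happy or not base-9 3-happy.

3355 = (4,5,3,7)_9 → 4³ + 5³ + 3³ + 7³ = 64 + 125 + 27 + 343 = 559
559 = (6,8,1)_9 → 6³ + 8³ + 1³ = 216 + 512 + 1 = 729
729 = (1,0,0,0)_9 → 1³ + 0³ + 0³ + 0³ = 1 + 0 + 0 + 0 = 1  — reached 1.

base-9 3-happy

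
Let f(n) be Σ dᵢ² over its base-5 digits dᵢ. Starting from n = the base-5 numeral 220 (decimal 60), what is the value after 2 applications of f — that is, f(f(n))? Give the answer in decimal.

60 = (2,2,0)_5 → 2² + 2² + 0² = 4 + 4 + 0 = 8
8 = (1,3)_5 → 1² + 3² = 1 + 9 = 10

10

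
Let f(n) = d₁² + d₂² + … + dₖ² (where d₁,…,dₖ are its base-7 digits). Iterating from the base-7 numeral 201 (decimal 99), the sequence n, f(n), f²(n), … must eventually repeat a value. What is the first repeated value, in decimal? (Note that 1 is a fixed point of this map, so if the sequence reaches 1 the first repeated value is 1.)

25

99 = (2,0,1)_7 → 5
5 = (5)_7 → 25
25 = (3,4)_7 → 25  — 25 already appeared earlier.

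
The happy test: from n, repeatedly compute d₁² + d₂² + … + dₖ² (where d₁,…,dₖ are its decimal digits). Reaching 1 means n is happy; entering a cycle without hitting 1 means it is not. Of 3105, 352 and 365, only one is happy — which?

3105: 3105 → 35 → 34 → 25 → 29 → 85 → 89 → 145 → 42 → 20 → 4 → 16 → 37 → 58 → 89  — repeats 89 (not happy)
352: 352 → 38 → 73 → 58 → 89 → 145 → 42 → 20 → 4 → 16 → 37 → 58  — repeats 58 (not happy)
365: 365 → 70 → 49 → 97 → 130 → 10 → 1  — reaches 1 (happy)

365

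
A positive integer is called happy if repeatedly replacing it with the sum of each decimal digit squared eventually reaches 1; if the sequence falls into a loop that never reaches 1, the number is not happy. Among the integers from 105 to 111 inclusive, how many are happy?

105: 105 → 26 → 40 → 16 → 37 → 58 → 89 → 145 → 42 → 20 → 4 → 16  — not happy
106: 106 → 37 → 58 → 89 → 145 → 42 → 20 → 4 → 16 → 37  — not happy
107: 107 → 50 → 25 → 29 → 85 → 89 → 145 → 42 → 20 → 4 → 16 → 37 → 58 → 89  — not happy
108: 108 → 65 → 61 → 37 → 58 → 89 → 145 → 42 → 20 → 4 → 16 → 37  — not happy
109: 109 → 82 → 68 → 100 → 1  — happy
110: 110 → 2 → 4 → 16 → 37 → 58 → 89 → 145 → 42 → 20 → 4  — not happy
111: 111 → 3 → 9 → 81 → 65 → 61 → 37 → 58 → 89 → 145 → 42 → 20 → 4 → 16 → 37  — not happy
happy: 109

1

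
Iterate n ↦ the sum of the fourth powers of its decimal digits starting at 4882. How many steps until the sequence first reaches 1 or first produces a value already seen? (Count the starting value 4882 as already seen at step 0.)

15

4882 → 4⁴ + 8⁴ + 8⁴ + 2⁴ = 8464
8464 → 8⁴ + 4⁴ + 6⁴ + 4⁴ = 5904
5904 → 5⁴ + 9⁴ + 0⁴ + 4⁴ = 7442
7442 → 7⁴ + 4⁴ + 4⁴ + 2⁴ = 2929
2929 → 2⁴ + 9⁴ + 2⁴ + 9⁴ = 13154
13154 → 1⁴ + 3⁴ + 1⁴ + 5⁴ + 4⁴ = 964
964 → 9⁴ + 6⁴ + 4⁴ = 8113
8113 → 8⁴ + 1⁴ + 1⁴ + 3⁴ = 4179
4179 → 4⁴ + 1⁴ + 7⁴ + 9⁴ = 9219
9219 → 9⁴ + 2⁴ + 1⁴ + 9⁴ = 13139
13139 → 1⁴ + 3⁴ + 1⁴ + 3⁴ + 9⁴ = 6725
6725 → 6⁴ + 7⁴ + 2⁴ + 5⁴ = 4338
4338 → 4⁴ + 3⁴ + 3⁴ + 8⁴ = 4514
4514 → 4⁴ + 5⁴ + 1⁴ + 4⁴ = 1138
1138 → 1⁴ + 1⁴ + 3⁴ + 8⁴ = 4179  — 4179 repeats.
That took 15 steps.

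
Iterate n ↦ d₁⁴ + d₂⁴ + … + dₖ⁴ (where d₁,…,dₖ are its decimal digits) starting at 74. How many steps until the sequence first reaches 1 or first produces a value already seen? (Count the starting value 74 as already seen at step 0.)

74 → 7⁴ + 4⁴ = 2657
2657 → 2⁴ + 6⁴ + 5⁴ + 7⁴ = 4338
4338 → 4⁴ + 3⁴ + 3⁴ + 8⁴ = 4514
4514 → 4⁴ + 5⁴ + 1⁴ + 4⁴ = 1138
1138 → 1⁴ + 1⁴ + 3⁴ + 8⁴ = 4179
4179 → 4⁴ + 1⁴ + 7⁴ + 9⁴ = 9219
9219 → 9⁴ + 2⁴ + 1⁴ + 9⁴ = 13139
13139 → 1⁴ + 3⁴ + 1⁴ + 3⁴ + 9⁴ = 6725
6725 → 6⁴ + 7⁴ + 2⁴ + 5⁴ = 4338  — 4338 repeats.
That took 9 steps.

9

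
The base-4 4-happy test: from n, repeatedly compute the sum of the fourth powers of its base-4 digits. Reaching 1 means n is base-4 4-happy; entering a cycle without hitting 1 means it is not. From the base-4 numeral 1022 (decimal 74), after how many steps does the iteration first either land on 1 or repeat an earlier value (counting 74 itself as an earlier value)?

5

74 = (1,0,2,2)_4 → 33
33 = (2,0,1)_4 → 17
17 = (1,0,1)_4 → 2
2 = (2)_4 → 16
16 = (1,0,0)_4 → 1  — reached 1.
That took 5 steps.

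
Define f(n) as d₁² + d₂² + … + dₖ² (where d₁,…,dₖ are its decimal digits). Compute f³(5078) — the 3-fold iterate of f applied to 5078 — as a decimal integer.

5078 → 5² + 0² + 7² + 8² = 25 + 0 + 49 + 64 = 138
138 → 1² + 3² + 8² = 1 + 9 + 64 = 74
74 → 7² + 4² = 49 + 16 = 65

65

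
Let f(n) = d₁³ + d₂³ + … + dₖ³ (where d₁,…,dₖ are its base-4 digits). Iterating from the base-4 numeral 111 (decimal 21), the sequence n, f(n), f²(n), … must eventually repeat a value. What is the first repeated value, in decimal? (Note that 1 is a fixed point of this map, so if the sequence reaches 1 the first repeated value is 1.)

9

21 = (1,1,1)_4 → 1³ + 1³ + 1³ = 1 + 1 + 1 = 3
3 = (3)_4 → 3³ = 27
27 = (1,2,3)_4 → 1³ + 2³ + 3³ = 1 + 8 + 27 = 36
36 = (2,1,0)_4 → 2³ + 1³ + 0³ = 8 + 1 + 0 = 9
9 = (2,1)_4 → 2³ + 1³ = 8 + 1 = 9  — 9 already appeared earlier.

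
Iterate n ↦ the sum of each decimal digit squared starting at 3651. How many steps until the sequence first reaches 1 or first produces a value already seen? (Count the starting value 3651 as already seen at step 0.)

3651 → 3² + 6² + 5² + 1² = 9 + 36 + 25 + 1 = 71
71 → 7² + 1² = 49 + 1 = 50
50 → 5² + 0² = 25 + 0 = 25
25 → 2² + 5² = 4 + 25 = 29
29 → 2² + 9² = 4 + 81 = 85
85 → 8² + 5² = 64 + 25 = 89
89 → 8² + 9² = 64 + 81 = 145
145 → 1² + 4² + 5² = 1 + 16 + 25 = 42
42 → 4² + 2² = 16 + 4 = 20
20 → 2² + 0² = 4 + 0 = 4
4 → 4² = 16
16 → 1² + 6² = 1 + 36 = 37
37 → 3² + 7² = 9 + 49 = 58
58 → 5² + 8² = 25 + 64 = 89  — 89 repeats.
That took 14 steps.

14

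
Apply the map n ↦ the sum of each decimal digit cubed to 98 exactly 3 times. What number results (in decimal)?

407

98 → 9³ + 8³ = 729 + 512 = 1241
1241 → 1³ + 2³ + 4³ + 1³ = 1 + 8 + 64 + 1 = 74
74 → 7³ + 4³ = 343 + 64 = 407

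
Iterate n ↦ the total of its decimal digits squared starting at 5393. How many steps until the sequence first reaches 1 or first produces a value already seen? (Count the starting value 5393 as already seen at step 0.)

5393 → 5² + 3² + 9² + 3² = 25 + 9 + 81 + 9 = 124
124 → 1² + 2² + 4² = 1 + 4 + 16 = 21
21 → 2² + 1² = 4 + 1 = 5
5 → 5² = 25
25 → 2² + 5² = 4 + 25 = 29
29 → 2² + 9² = 4 + 81 = 85
85 → 8² + 5² = 64 + 25 = 89
89 → 8² + 9² = 64 + 81 = 145
145 → 1² + 4² + 5² = 1 + 16 + 25 = 42
42 → 4² + 2² = 16 + 4 = 20
20 → 2² + 0² = 4 + 0 = 4
4 → 4² = 16
16 → 1² + 6² = 1 + 36 = 37
37 → 3² + 7² = 9 + 49 = 58
58 → 5² + 8² = 25 + 64 = 89  — 89 repeats.
That took 15 steps.

15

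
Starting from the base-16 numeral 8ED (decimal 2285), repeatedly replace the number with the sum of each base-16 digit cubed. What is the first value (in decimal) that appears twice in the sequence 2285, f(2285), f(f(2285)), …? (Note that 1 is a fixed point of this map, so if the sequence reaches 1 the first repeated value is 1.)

2285 = (8,14,13)_16 → 8³ + 14³ + 13³ = 5453
5453 = (1,5,4,13)_16 → 1³ + 5³ + 4³ + 13³ = 2387
2387 = (9,5,3)_16 → 9³ + 5³ + 3³ = 881
881 = (3,7,1)_16 → 3³ + 7³ + 1³ = 371
371 = (1,7,3)_16 → 1³ + 7³ + 3³ = 371  — 371 already appeared earlier.

371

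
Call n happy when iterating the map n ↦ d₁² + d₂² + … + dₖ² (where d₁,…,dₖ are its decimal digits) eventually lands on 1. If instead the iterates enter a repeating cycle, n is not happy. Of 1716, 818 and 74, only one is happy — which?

818

1716: 1716 → 87 → 113 → 11 → 2 → 4 → 16 → 37 → 58 → 89 → 145 → 42 → 20 → 4  — repeats 4 (not happy)
818: 818 → 129 → 86 → 100 → 1  — reaches 1 (happy)
74: 74 → 65 → 61 → 37 → 58 → 89 → 145 → 42 → 20 → 4 → 16 → 37  — repeats 37 (not happy)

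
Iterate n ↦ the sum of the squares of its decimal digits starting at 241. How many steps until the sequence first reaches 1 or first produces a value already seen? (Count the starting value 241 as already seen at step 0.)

14

241 → 21
21 → 5
5 → 25
25 → 29
29 → 85
85 → 89
89 → 145
145 → 42
42 → 20
20 → 4
4 → 16
16 → 37
37 → 58
58 → 89  — 89 repeats.
That took 14 steps.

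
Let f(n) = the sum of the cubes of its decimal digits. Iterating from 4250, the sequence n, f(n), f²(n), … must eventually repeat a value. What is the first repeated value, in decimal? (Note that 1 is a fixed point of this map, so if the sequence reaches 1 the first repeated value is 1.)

4250 → 4³ + 2³ + 5³ + 0³ = 64 + 8 + 125 + 0 = 197
197 → 1³ + 9³ + 7³ = 1 + 729 + 343 = 1073
1073 → 1³ + 0³ + 7³ + 3³ = 1 + 0 + 343 + 27 = 371
371 → 3³ + 7³ + 1³ = 27 + 343 + 1 = 371  — 371 already appeared earlier.

371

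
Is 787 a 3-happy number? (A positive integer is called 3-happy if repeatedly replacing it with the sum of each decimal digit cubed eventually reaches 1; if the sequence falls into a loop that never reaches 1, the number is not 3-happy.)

787 → 1198
1198 → 1243
1243 → 100
100 → 1  — reached 1.

3-happy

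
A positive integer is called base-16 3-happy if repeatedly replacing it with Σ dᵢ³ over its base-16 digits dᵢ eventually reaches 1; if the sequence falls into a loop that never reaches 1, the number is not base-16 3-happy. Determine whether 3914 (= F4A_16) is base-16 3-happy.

3914 = (15,4,10)_16 → 4439
4439 = (1,1,5,7)_16 → 470
470 = (1,13,6)_16 → 2414
2414 = (9,6,14)_16 → 3689
3689 = (14,6,9)_16 → 3689  — 3689 already seen; the sequence cycles without reaching 1.

not base-16 3-happy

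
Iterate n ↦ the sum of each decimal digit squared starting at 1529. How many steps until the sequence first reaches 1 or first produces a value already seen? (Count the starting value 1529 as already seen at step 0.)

1529 → 1² + 5² + 2² + 9² = 111
111 → 1² + 1² + 1² = 3
3 → 3² = 9
9 → 9² = 81
81 → 8² + 1² = 65
65 → 6² + 5² = 61
61 → 6² + 1² = 37
37 → 3² + 7² = 58
58 → 5² + 8² = 89
89 → 8² + 9² = 145
145 → 1² + 4² + 5² = 42
42 → 4² + 2² = 20
20 → 2² + 0² = 4
4 → 4² = 16
16 → 1² + 6² = 37  — 37 repeats.
That took 15 steps.

15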